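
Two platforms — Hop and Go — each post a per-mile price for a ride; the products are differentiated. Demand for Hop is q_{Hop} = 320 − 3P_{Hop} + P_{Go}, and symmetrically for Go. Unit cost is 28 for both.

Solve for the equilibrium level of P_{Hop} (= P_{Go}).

Hop's profit: π = (P_{Hop} − 28)(320 − 3P_{Hop} + P_{Go}).
∂π/∂P_{Hop} = 404 − 6P_{Hop} + P_{Go} = 0 ⇒ P_{Hop} = 202/3 + (1/6)P_{Go}.
The game is symmetric, so in equilibrium P_{Go} = P_{Hop}: the reaction function gives (5/6)P_{Hop} = 202/3, hence P_{Hop} = 80.8.

80.8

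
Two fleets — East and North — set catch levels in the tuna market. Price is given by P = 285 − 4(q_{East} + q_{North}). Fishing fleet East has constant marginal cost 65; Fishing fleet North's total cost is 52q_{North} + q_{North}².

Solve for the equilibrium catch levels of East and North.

Fishing fleet East's profit: π = q_{East}(285 − 4(q_{East} + q_{North})) − 65q_{East}.
∂π/∂q_{East} = 220 − 8q_{East} − 4q_{North} = 0, so q_{East} = 27.5 − 0.5q_{North}.
For North: ∂π/∂q_{North} = 233 − 10q_{North} − 4q_{East} = 0 ⇒ q_{North} = 23.3 − 0.4q_{East}.
Plugging q_{North} into East's best response: q_{East} = 27.5 − 0.5(23.3 − 0.4q_{East}) ⇒ 0.8q_{East} = 15.85, so q_{East} = 19.8125.
Then q_{North} = 23.3 − 0.4·19.8125 = 15.375.

19.8125, 15.375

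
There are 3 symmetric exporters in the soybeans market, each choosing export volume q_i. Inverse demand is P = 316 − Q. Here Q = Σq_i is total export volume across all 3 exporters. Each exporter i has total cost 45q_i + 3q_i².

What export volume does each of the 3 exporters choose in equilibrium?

27.1

A representative exporter's profit is π_i = q_i(316 − Q) − 45q_i − 3q_i², with Q = q_i + Σ_{j≠i} q_j.
First-order condition: 271 − 8q_i − Σ_{j≠i} q_j = 0.
Imposing symmetry (q_j = q for all j) turns Σ_{j≠i} q_j into 2q, so 271 = 10q and q = 27.1.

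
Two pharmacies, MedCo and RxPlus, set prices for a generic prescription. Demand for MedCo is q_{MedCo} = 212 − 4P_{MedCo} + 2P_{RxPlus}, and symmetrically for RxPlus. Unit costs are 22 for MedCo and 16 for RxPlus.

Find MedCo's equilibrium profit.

2959.36

MedCo's profit: π = (P_{MedCo} − 22)(212 − 4P_{MedCo} + 2P_{RxPlus}).
∂π/∂P_{MedCo} = 300 − 8P_{MedCo} + 2P_{RxPlus} = 0 ⇒ P_{MedCo} = 37.5 + 0.25P_{RxPlus}.
Similarly P_{RxPlus} = 34.5 + 0.25P_{MedCo}.
Solving the two reaction functions simultaneously: (1 − (0.25)(0.25))P_{MedCo} = 37.5 + 0.25·34.5, so 0.9375P_{MedCo} = 46.125 and P_{MedCo} = 49.2.
Then P_{RxPlus} = 34.5 + 0.25·49.2 = 46.8.
q_{MedCo} = 212 − 4·49.2 + 2·46.8 = 108.8.
Profit = (49.2 − 22)·108.8 = 2959.36.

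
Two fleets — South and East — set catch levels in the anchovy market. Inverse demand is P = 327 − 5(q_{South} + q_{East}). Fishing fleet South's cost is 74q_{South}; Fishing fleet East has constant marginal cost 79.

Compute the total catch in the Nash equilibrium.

33.4

Fishing fleet South's profit: π = q_{South}(327 − 5(q_{South} + q_{East})) − 74q_{South}.
∂π/∂q_{South} = 253 − 10q_{South} − 5q_{East} = 0, so q_{South} = 25.3 − 0.5q_{East}.
By the same steps for East: q_{East} = 24.8 − 0.5q_{South}.
Substituting the second reaction function into the first: q_{South} = 25.3 − 0.5(24.8 − 0.5q_{South}), which gives 0.75q_{South} = 12.9 ⇒ q_{South} = 17.2.
Then q_{East} = 24.8 − 0.5·17.2 = 16.2.
Total catch: 17.2 + 16.2 = 33.4.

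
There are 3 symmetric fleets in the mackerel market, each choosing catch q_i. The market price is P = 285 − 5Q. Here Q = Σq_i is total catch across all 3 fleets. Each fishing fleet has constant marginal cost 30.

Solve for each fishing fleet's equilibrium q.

12.75

A representative fishing fleet's profit is π_i = q_i(285 − 5Q) − 30q_i, with Q = q_i + Σ_{j≠i} q_j.
First-order condition: 255 − 10q_i − 5Σ_{j≠i} q_j = 0.
Imposing symmetry (q_j = q for all j) turns Σ_{j≠i} q_j into 2q, so 255 = 20q and q = 12.75.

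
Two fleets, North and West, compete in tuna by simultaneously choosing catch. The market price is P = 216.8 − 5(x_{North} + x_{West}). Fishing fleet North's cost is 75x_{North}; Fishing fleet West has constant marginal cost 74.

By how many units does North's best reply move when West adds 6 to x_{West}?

-3

Fishing fleet North's profit: π = x_{North}(216.8 − 5(x_{North} + x_{West})) − 75x_{North}.
∂π/∂x_{North} = 141.8 − 10x_{North} − 5x_{West} = 0, so x_{North} = 14.18 − 0.5x_{West}.
The reaction-function slope is −0.5, so a 6-unit rise in x_{West} moves x_{North} by −0.5 × 6 = −3. North's best response falls — the actions are strategic substitutes.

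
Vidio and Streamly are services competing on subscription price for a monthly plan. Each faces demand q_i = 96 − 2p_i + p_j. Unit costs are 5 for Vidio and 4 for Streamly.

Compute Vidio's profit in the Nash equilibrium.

Vidio's profit: π = (p_{Vidio} − 5)(96 − 2p_{Vidio} + p_{Streamly}).
∂π/∂p_{Vidio} = 106 − 4p_{Vidio} + p_{Streamly} = 0 ⇒ p_{Vidio} = 26.5 + 0.25p_{Streamly}.
Similarly p_{Streamly} = 26 + 0.25p_{Vidio}.
Substituting the second reaction function into the first: p_{Vidio} = 26.5 + 0.25(26 + 0.25p_{Vidio}), which gives 0.9375p_{Vidio} = 33 ⇒ p_{Vidio} = 35.2.
Then p_{Streamly} = 26 + 0.25·35.2 = 34.8.
q_{Vidio} = 96 − 2·35.2 + 34.8 = 60.4.
Profit = (35.2 − 5)·60.4 = 1824.08.

1824.08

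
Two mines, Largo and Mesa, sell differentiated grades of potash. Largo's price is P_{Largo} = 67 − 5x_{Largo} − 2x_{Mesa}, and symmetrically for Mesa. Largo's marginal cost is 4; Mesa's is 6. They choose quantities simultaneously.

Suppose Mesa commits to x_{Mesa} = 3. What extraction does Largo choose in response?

Mine Largo's profit: π = x_{Largo}(67 − 5x_{Largo} − 2x_{Mesa}) − 4x_{Largo}.
∂π/∂x_{Largo} = 63 − 10x_{Largo} − 2x_{Mesa} = 0 ⇒ x_{Largo} = 6.3 − 0.2x_{Mesa}.
At x_{Mesa} = 3: x_{Largo} = 6.3 − 0.2·3 = 5.7.

5.7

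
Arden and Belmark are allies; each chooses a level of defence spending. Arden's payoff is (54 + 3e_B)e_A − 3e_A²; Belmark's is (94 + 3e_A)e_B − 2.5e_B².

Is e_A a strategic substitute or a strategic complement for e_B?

Expanding Arden's payoff: 54e_A + 3e_Be_A − 3e_A².
∂π/∂e_A = 54 + 3e_B − 6e_A = 0, so e_A = 9 + 0.5e_B.
The best-response slope de_A/de_B = 0.5 > 0: the reaction function is upward-sloping, so the choices are strategic complements.

strategic complements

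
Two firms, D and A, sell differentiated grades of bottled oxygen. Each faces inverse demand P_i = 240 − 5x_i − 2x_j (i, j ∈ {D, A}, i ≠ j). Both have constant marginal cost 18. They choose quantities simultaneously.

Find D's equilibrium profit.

Firm D's profit: π = x_D(240 − 5x_D − 2x_A) − 18x_D.
∂π/∂x_D = 222 − 10x_D − 2x_A = 0 ⇒ x_D = 22.2 − 0.2x_A.
Setting x_D = x_A in the reaction function: x_D = 22.2 − 0.2x_D, so x_D = 22.2 / 1.2 = 18.5.
P_D = 240 − 5·18.5 − 2·18.5 = 110.5.
Profit = (110.5 − 18)·18.5 = 1711.25.

1711.25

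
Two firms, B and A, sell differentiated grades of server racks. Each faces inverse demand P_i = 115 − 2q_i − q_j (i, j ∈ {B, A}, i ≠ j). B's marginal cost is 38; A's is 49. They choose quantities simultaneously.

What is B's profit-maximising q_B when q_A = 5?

18

Firm B's profit: π = q_B(115 − 2q_B − q_A) − 38q_B.
∂π/∂q_B = 77 − 4q_B − q_A = 0 ⇒ q_B = 19.25 − 0.25q_A.
At q_A = 5: q_B = 19.25 − 0.25·5 = 18.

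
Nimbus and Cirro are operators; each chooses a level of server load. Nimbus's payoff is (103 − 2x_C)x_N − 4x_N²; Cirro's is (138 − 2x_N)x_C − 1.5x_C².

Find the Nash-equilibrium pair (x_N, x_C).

Expanding Nimbus's payoff: 103x_N − 2x_Cx_N − 4x_N².
∂π/∂x_N = 103 − 2x_C − 8x_N = 0, so x_N = 12.875 − 0.25x_C.
Likewise for Cirro: x_C = 46 − (2/3)x_N.
Plugging x_C into Nimbus's best response: x_N = 12.875 − 0.25(46 − (2/3)x_N) ⇒ (5/6)x_N = 1.375, so x_N = 1.65.
Then x_C = 46 − (2/3)·1.65 = 44.9.

1.65, 44.9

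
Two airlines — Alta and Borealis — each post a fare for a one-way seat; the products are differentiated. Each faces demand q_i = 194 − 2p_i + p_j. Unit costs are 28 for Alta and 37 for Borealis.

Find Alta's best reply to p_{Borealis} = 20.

67.5

Alta's profit: π = (p_{Alta} − 28)(194 − 2p_{Alta} + p_{Borealis}).
∂π/∂p_{Alta} = 250 − 4p_{Alta} + p_{Borealis} = 0 ⇒ p_{Alta} = 62.5 + 0.25p_{Borealis}.
At p_{Borealis} = 20: p_{Alta} = 62.5 + 0.25·20 = 67.5.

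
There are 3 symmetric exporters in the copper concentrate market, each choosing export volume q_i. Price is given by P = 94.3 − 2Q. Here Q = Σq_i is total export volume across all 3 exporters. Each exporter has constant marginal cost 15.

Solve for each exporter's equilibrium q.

9.9125

A representative exporter's profit is π_i = q_i(94.3 − 2Q) − 15q_i, with Q = q_i + Σ_{j≠i} q_j.
First-order condition: 79.3 − 4q_i − 2Σ_{j≠i} q_j = 0.
In a symmetric equilibrium every exporter chooses the same q, so Σ_{j≠i} q_j = 2q. The condition becomes 79.3 − 8q = 0, giving q = 79.3/8 = 9.9125.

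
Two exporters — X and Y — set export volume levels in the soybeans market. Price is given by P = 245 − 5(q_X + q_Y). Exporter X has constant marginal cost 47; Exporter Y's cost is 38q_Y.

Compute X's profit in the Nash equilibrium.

Exporter X's profit: π = q_X(245 − 5(q_X + q_Y)) − 47q_X.
∂π/∂q_X = 198 − 10q_X − 5q_Y = 0, so q_X = 19.8 − 0.5q_Y.
By the same steps for Y: q_Y = 20.7 − 0.5q_X.
Solving the two reaction functions simultaneously: (1 − (−0.5)(−0.5))q_X = 19.8 − 0.5·20.7, so 0.75q_X = 9.45 and q_X = 12.6.
Then q_Y = 20.7 − 0.5·12.6 = 14.4.
Price P = 245 − 5·27 = 110.
X's profit: (110 − 47)·12.6 = 793.8.

793.8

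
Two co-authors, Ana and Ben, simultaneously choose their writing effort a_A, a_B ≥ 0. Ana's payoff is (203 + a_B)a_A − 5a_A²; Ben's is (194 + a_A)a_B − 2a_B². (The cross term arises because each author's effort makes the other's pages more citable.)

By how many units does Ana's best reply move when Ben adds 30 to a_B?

Expanding Ana's payoff: 203a_A + a_Ba_A − 5a_A².
∂π/∂a_A = 203 + a_B − 10a_A = 0, so a_A = 20.3 + 0.1a_B.
The reaction-function slope is 0.1, so a 30-unit rise in a_B moves a_A by 0.1 × 30 = 3. Ana's best response rises — the actions are strategic complements.

3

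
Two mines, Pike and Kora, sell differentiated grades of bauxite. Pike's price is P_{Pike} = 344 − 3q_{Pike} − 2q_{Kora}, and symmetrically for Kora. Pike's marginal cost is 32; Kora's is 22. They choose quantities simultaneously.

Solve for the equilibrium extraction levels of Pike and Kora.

38.375, 40.875

Mine Pike's profit: π = q_{Pike}(344 − 3q_{Pike} − 2q_{Kora}) − 32q_{Pike}.
∂π/∂q_{Pike} = 312 − 6q_{Pike} − 2q_{Kora} = 0 ⇒ q_{Pike} = 52 − (1/3)q_{Kora}.
Similarly q_{Kora} = 161/3 − (1/3)q_{Pike}.
Plugging q_{Kora} into Pike's best response: q_{Pike} = 52 − (1/3)(161/3 − (1/3)q_{Pike}) ⇒ (8/9)q_{Pike} = 307/9, so q_{Pike} = 38.375.
Then q_{Kora} = 161/3 − (1/3)·38.375 = 40.875.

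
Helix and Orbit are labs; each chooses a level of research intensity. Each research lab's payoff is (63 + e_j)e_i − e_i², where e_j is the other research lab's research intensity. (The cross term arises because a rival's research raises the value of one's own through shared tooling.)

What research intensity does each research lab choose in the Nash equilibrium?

63

Helix's payoff is (63 + e_O)e_H − e_H².
∂π/∂e_H = 63 + e_O − 2e_H = 0, so e_H = 31.5 + 0.5e_O.
Setting e_H = e_O in the reaction function: e_H = 31.5 + 0.5e_H, so e_H = 31.5 / 0.5 = 63.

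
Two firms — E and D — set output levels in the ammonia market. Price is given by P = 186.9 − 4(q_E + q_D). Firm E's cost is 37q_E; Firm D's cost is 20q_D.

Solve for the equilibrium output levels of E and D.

Firm E's profit: π = q_E(186.9 − 4(q_E + q_D)) − 37q_E.
∂π/∂q_E = 149.9 − 8q_E − 4q_D = 0, so q_E = 18.7375 − 0.5q_D.
By the same steps for D: q_D = 20.8625 − 0.5q_E.
Solving the two reaction functions simultaneously: (1 − (−0.5)(−0.5))q_E = 18.7375 − 0.5·20.8625, so 0.75q_E = 1329/160 and q_E = 11.075.
Then q_D = 20.8625 − 0.5·11.075 = 15.325.

11.075, 15.325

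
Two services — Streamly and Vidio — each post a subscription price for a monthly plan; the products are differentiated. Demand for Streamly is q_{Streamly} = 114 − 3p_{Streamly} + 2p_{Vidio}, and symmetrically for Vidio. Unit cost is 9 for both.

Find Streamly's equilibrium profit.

Streamly's profit: π = (p_{Streamly} − 9)(114 − 3p_{Streamly} + 2p_{Vidio}).
∂π/∂p_{Streamly} = 141 − 6p_{Streamly} + 2p_{Vidio} = 0 ⇒ p_{Streamly} = 23.5 + (1/3)p_{Vidio}.
Setting p_{Streamly} = p_{Vidio} in the reaction function: p_{Streamly} = 23.5 + (1/3)p_{Streamly}, so p_{Streamly} = 23.5 / (2/3) = 35.25.
q_{Streamly} = 114 − 3·35.25 + 2·35.25 = 78.75.
Profit = (35.25 − 9)·78.75 = 2067.1875.

2067.1875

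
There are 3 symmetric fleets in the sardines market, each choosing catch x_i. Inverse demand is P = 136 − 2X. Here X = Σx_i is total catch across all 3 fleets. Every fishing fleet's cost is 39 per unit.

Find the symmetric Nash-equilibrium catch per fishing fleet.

12.125

A representative fishing fleet's profit is π_i = x_i(136 − 2X) − 39x_i, with X = x_i + Σ_{j≠i} x_j.
First-order condition: 97 − 4x_i − 2Σ_{j≠i} x_j = 0.
Imposing symmetry (x_j = x for all j) turns Σ_{j≠i} x_j into 2x, so 97 = 8x and x = 12.125.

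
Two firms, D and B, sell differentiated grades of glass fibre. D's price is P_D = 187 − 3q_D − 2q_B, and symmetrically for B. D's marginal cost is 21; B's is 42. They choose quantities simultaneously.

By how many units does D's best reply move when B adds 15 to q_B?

Firm D's profit: π = q_D(187 − 3q_D − 2q_B) − 21q_D.
∂π/∂q_D = 166 − 6q_D − 2q_B = 0 ⇒ q_D = 83/3 − (1/3)q_B.
The reaction-function slope is −1/3, so a 15-unit rise in q_B moves q_D by −1/3 × 15 = −5. D's best response falls — the actions are strategic substitutes.

-5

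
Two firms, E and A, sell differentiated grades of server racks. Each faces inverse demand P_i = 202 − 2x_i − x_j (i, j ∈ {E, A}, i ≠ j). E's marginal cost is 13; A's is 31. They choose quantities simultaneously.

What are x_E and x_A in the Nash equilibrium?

Firm E's profit: π = x_E(202 − 2x_E − x_A) − 13x_E.
∂π/∂x_E = 189 − 4x_E − x_A = 0 ⇒ x_E = 47.25 − 0.25x_A.
Similarly x_A = 42.75 − 0.25x_E.
Substituting the second reaction function into the first: x_E = 47.25 − 0.25(42.75 − 0.25x_E), which gives 0.9375x_E = 36.5625 ⇒ x_E = 39.
Then x_A = 42.75 − 0.25·39 = 33.

39, 33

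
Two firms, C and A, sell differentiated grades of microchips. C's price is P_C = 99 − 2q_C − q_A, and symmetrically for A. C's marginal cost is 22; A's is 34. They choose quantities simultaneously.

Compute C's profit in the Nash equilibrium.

524.88

Firm C's profit: π = q_C(99 − 2q_C − q_A) − 22q_C.
∂π/∂q_C = 77 − 4q_C − q_A = 0 ⇒ q_C = 19.25 − 0.25q_A.
Similarly q_A = 16.25 − 0.25q_C.
Plugging q_A into C's best response: q_C = 19.25 − 0.25(16.25 − 0.25q_C) ⇒ 0.9375q_C = 15.1875, so q_C = 16.2.
Then q_A = 16.25 − 0.25·16.2 = 12.2.
P_C = 99 − 2·16.2 − 12.2 = 54.4.
Profit = (54.4 − 22)·16.2 = 524.88.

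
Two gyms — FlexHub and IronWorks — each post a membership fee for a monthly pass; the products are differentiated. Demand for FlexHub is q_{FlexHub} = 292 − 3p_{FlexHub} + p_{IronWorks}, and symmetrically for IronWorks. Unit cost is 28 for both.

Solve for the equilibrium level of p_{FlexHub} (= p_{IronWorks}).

FlexHub's profit: π = (p_{FlexHub} − 28)(292 − 3p_{FlexHub} + p_{IronWorks}).
∂π/∂p_{FlexHub} = 376 − 6p_{FlexHub} + p_{IronWorks} = 0 ⇒ p_{FlexHub} = 188/3 + (1/6)p_{IronWorks}.
By symmetry p_{IronWorks} = p_{FlexHub}; substituting into the reaction function, (5/6)p_{FlexHub} = 188/3 and p_{FlexHub} = 75.2.

75.2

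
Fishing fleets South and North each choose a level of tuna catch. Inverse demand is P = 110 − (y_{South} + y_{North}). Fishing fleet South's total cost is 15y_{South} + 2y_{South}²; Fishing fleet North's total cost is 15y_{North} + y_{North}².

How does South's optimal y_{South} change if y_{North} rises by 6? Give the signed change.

Fishing fleet South's profit: π = y_{South}(110 − (y_{South} + y_{North})) − 15y_{South} − 2y_{South}².
∂π/∂y_{South} = 95 − 6y_{South} − y_{North} = 0, so y_{South} = 95/6 − (1/6)y_{North}.
The reaction-function slope is −1/6, so a 6-unit rise in y_{North} moves y_{South} by −1/6 × 6 = −1. South's best response falls — the actions are strategic substitutes.

-1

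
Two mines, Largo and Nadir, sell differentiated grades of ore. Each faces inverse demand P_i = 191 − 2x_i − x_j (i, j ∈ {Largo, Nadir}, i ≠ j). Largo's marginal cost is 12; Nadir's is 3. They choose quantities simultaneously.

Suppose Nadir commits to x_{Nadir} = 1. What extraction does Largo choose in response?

Mine Largo's profit: π = x_{Largo}(191 − 2x_{Largo} − x_{Nadir}) − 12x_{Largo}.
∂π/∂x_{Largo} = 179 − 4x_{Largo} − x_{Nadir} = 0 ⇒ x_{Largo} = 44.75 − 0.25x_{Nadir}.
At x_{Nadir} = 1: x_{Largo} = 44.75 − 0.25·1 = 44.5.

44.5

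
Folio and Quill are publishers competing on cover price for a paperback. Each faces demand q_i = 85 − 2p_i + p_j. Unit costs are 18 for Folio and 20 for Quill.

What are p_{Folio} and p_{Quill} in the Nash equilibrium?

40.6, 41.4

Folio's profit: π = (p_{Folio} − 18)(85 − 2p_{Folio} + p_{Quill}).
∂π/∂p_{Folio} = 121 − 4p_{Folio} + p_{Quill} = 0 ⇒ p_{Folio} = 30.25 + 0.25p_{Quill}.
Similarly p_{Quill} = 31.25 + 0.25p_{Folio}.
Substituting the second reaction function into the first: p_{Folio} = 30.25 + 0.25(31.25 + 0.25p_{Folio}), which gives 0.9375p_{Folio} = 38.0625 ⇒ p_{Folio} = 40.6.
Then p_{Quill} = 31.25 + 0.25·40.6 = 41.4.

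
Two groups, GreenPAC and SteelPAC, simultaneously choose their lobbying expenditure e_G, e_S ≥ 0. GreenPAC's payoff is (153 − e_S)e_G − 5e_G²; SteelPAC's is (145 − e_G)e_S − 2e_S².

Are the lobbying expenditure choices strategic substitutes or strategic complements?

strategic substitutes

Expanding GreenPAC's payoff: 153e_G − e_Se_G − 5e_G².
∂π/∂e_G = 153 − e_S − 10e_G = 0, so e_G = 15.3 − 0.1e_S.
The best-response slope de_G/de_S = −0.1 < 0: the reaction function is downward-sloping, so the choices are strategic substitutes.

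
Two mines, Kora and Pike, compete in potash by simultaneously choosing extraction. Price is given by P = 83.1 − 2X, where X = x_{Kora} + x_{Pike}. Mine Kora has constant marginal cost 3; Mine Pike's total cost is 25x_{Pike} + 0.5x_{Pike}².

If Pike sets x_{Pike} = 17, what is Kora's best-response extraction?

Mine Kora's profit: π = x_{Kora}(83.1 − 2(x_{Kora} + x_{Pike})) − 3x_{Kora}.
∂π/∂x_{Kora} = 80.1 − 4x_{Kora} − 2x_{Pike} = 0, so x_{Kora} = 20.025 − 0.5x_{Pike}.
At x_{Pike} = 17: x_{Kora} = 20.025 − 0.5·17 = 11.525.

11.525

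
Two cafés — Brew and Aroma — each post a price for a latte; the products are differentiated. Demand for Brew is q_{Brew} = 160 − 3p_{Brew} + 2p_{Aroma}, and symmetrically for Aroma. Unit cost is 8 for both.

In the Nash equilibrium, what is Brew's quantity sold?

Brew's profit: π = (p_{Brew} − 8)(160 − 3p_{Brew} + 2p_{Aroma}).
∂π/∂p_{Brew} = 184 − 6p_{Brew} + 2p_{Aroma} = 0 ⇒ p_{Brew} = 92/3 + (1/3)p_{Aroma}.
By symmetry p_{Aroma} = p_{Brew}; substituting into the reaction function, (2/3)p_{Brew} = 92/3 and p_{Brew} = 46.
q_{Brew} = 160 − 3·46 + 2·46 = 114.

114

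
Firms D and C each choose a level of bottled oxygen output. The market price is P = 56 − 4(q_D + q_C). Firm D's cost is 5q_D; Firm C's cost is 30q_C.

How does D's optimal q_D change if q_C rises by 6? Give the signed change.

Firm D's profit: π = q_D(56 − 4(q_D + q_C)) − 5q_D.
∂π/∂q_D = 51 − 8q_D − 4q_C = 0, so q_D = 6.375 − 0.5q_C.
The reaction-function slope is −0.5, so a 6-unit rise in q_C moves q_D by −0.5 × 6 = −3. D's best response falls — the actions are strategic substitutes.

-3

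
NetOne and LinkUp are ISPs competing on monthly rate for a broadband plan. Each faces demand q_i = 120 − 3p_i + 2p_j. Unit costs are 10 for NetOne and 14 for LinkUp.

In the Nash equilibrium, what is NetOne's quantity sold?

84.75

NetOne's profit: π = (p_{NetOne} − 10)(120 − 3p_{NetOne} + 2p_{LinkUp}).
∂π/∂p_{NetOne} = 150 − 6p_{NetOne} + 2p_{LinkUp} = 0 ⇒ p_{NetOne} = 25 + (1/3)p_{LinkUp}.
Similarly p_{LinkUp} = 27 + (1/3)p_{NetOne}.
Solving the two reaction functions simultaneously: (1 − (1/3)(1/3))p_{NetOne} = 25 + (1/3)·27, so (8/9)p_{NetOne} = 34 and p_{NetOne} = 38.25.
Then p_{LinkUp} = 27 + (1/3)·38.25 = 39.75.
q_{NetOne} = 120 − 3·38.25 + 2·39.75 = 84.75.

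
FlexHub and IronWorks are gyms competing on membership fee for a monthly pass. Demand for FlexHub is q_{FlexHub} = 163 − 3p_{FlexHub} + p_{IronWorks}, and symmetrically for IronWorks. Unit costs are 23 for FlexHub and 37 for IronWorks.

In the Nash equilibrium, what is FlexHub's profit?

FlexHub's profit: π = (p_{FlexHub} − 23)(163 − 3p_{FlexHub} + p_{IronWorks}).
∂π/∂p_{FlexHub} = 232 − 6p_{FlexHub} + p_{IronWorks} = 0 ⇒ p_{FlexHub} = 116/3 + (1/6)p_{IronWorks}.
Similarly p_{IronWorks} = 137/3 + (1/6)p_{FlexHub}.
Substituting the second reaction function into the first: p_{FlexHub} = 116/3 + (1/6)(137/3 + (1/6)p_{FlexHub}), which gives (35/36)p_{FlexHub} = 833/18 ⇒ p_{FlexHub} = 47.6.
Then p_{IronWorks} = 137/3 + (1/6)·47.6 = 53.6.
q_{FlexHub} = 163 − 3·47.6 + 53.6 = 73.8.
Profit = (47.6 − 23)·73.8 = 1815.48.

1815.48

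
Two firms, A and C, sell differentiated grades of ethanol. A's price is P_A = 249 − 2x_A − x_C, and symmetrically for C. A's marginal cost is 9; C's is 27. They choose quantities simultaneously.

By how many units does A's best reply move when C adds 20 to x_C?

Firm A's profit: π = x_A(249 − 2x_A − x_C) − 9x_A.
∂π/∂x_A = 240 − 4x_A − x_C = 0 ⇒ x_A = 60 − 0.25x_C.
The reaction-function slope is −0.25, so a 20-unit rise in x_C moves x_A by −0.25 × 20 = −5. A's best response falls — the actions are strategic substitutes.

-5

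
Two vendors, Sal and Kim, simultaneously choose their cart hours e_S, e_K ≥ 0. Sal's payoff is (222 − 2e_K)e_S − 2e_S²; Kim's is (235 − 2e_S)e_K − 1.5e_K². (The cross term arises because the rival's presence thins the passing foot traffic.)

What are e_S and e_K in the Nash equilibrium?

Expanding Sal's payoff: 222e_S − 2e_Ke_S − 2e_S².
∂π/∂e_S = 222 − 2e_K − 4e_S = 0, so e_S = 55.5 − 0.5e_K.
Likewise for Kim: e_K = 235/3 − (2/3)e_S.
Solving the two reaction functions simultaneously: (1 − (−0.5)(−2/3))e_S = 55.5 − 0.5·(235/3), so (2/3)e_S = 49/3 and e_S = 24.5.
Then e_K = 235/3 − (2/3)·24.5 = 62.

24.5, 62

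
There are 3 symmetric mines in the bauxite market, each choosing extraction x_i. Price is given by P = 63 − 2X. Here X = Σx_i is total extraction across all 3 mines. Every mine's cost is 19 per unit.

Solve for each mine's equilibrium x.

5.5

A representative mine's profit is π_i = x_i(63 − 2X) − 19x_i, with X = x_i + Σ_{j≠i} x_j.
First-order condition: 44 − 4x_i − 2Σ_{j≠i} x_j = 0.
Imposing symmetry (x_j = x for all j) turns Σ_{j≠i} x_j into 2x, so 44 = 8x and x = 5.5.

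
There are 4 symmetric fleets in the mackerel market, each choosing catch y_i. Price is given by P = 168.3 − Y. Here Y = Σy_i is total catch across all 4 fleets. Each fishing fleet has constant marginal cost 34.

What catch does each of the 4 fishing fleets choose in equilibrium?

26.86

A representative fishing fleet's profit is π_i = y_i(168.3 − Y) − 34y_i, with Y = y_i + Σ_{j≠i} y_j.
First-order condition: 134.3 − 2y_i − Σ_{j≠i} y_j = 0.
With identical fishing fleets, set every y_j = y: then 134.3 − 2y − 3y = 0, i.e. y = 134.3/5 = 26.86.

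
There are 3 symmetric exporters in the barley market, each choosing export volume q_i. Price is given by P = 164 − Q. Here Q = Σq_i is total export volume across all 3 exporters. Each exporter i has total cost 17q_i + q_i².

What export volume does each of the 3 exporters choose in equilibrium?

24.5

A representative exporter's profit is π_i = q_i(164 − Q) − 17q_i − q_i², with Q = q_i + Σ_{j≠i} q_j.
First-order condition: 147 − 4q_i − Σ_{j≠i} q_j = 0.
In a symmetric equilibrium every exporter chooses the same q, so Σ_{j≠i} q_j = 2q. The condition becomes 147 − 6q = 0, giving q = 147/6 = 24.5.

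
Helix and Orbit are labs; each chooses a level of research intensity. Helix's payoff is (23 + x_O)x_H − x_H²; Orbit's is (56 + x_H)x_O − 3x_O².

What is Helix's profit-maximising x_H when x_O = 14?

Expanding Helix's payoff: 23x_H + x_Ox_H − x_H².
∂π/∂x_H = 23 + x_O − 2x_H = 0, so x_H = 11.5 + 0.5x_O.
At x_O = 14: x_H = 11.5 + 0.5·14 = 18.5.

18.5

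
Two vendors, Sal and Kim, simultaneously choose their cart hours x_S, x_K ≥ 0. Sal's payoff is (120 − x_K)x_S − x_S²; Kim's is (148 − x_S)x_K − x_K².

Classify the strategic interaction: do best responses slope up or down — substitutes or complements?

Expanding Sal's payoff: 120x_S − x_Kx_S − x_S².
∂π/∂x_S = 120 − x_K − 2x_S = 0, so x_S = 60 − 0.5x_K.
The best-response slope dx_S/dx_K = −0.5 < 0: the reaction function is downward-sloping, so the choices are strategic substitutes.

strategic substitutes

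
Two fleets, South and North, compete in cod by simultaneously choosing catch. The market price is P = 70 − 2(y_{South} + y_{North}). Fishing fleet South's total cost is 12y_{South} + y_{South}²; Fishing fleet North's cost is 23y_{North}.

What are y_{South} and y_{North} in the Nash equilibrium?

6.9, 8.3

Fishing fleet South's profit: π = y_{South}(70 − 2(y_{South} + y_{North})) − 12y_{South} − y_{South}².
∂π/∂y_{South} = 58 − 6y_{South} − 2y_{North} = 0, so y_{South} = 29/3 − (1/3)y_{North}.
For North: ∂π/∂y_{North} = 47 − 4y_{North} − 2y_{South} = 0 ⇒ y_{North} = 11.75 − 0.5y_{South}.
Substituting the second reaction function into the first: y_{South} = 29/3 − (1/3)(11.75 − 0.5y_{South}), which gives (5/6)y_{South} = 5.75 ⇒ y_{South} = 6.9.
Then y_{North} = 11.75 − 0.5·6.9 = 8.3.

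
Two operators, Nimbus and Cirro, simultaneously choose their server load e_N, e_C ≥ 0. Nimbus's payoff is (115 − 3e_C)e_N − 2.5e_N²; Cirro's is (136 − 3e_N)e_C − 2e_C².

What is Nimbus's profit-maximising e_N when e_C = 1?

22.4

Expanding Nimbus's payoff: 115e_N − 3e_Ce_N − 2.5e_N².
∂π/∂e_N = 115 − 3e_C − 5e_N = 0, so e_N = 23 − 0.6e_C.
At e_C = 1: e_N = 23 − 0.6·1 = 22.4.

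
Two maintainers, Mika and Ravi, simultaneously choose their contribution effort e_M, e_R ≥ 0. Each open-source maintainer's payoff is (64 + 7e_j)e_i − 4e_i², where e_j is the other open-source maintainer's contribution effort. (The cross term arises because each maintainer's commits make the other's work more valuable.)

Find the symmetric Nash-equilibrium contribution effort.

Mika's payoff is (64 + 7e_R)e_M − 4e_M².
∂π/∂e_M = 64 + 7e_R − 8e_M = 0, so e_M = 8 + 0.875e_R.
The game is symmetric, so in equilibrium e_R = e_M: the reaction function gives 0.125e_M = 8, hence e_M = 64.

64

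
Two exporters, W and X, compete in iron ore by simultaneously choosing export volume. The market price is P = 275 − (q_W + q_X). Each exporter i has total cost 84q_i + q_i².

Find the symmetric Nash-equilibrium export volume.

38.2

Exporter W's profit: π = q_W(275 − (q_W + q_X)) − 84q_W − q_W².
∂π/∂q_W = 191 − 4q_W − q_X = 0, so q_W = 47.75 − 0.25q_X.
Setting q_W = q_X in the reaction function: q_W = 47.75 − 0.25q_W, so q_W = 47.75 / 1.25 = 38.2.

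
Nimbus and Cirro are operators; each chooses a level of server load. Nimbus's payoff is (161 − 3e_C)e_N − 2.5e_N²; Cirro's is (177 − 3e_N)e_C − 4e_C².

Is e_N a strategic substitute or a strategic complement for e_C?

strategic substitutes

Expanding Nimbus's payoff: 161e_N − 3e_Ce_N − 2.5e_N².
∂π/∂e_N = 161 − 3e_C − 5e_N = 0, so e_N = 32.2 − 0.6e_C.
The best-response slope de_N/de_C = −0.6 < 0: the reaction function is downward-sloping, so the choices are strategic substitutes.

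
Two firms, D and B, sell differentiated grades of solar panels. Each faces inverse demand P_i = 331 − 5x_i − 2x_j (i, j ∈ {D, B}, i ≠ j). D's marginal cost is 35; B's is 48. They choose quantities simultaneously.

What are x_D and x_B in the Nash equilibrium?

24.9375, 23.3125

Firm D's profit: π = x_D(331 − 5x_D − 2x_B) − 35x_D.
∂π/∂x_D = 296 − 10x_D − 2x_B = 0 ⇒ x_D = 29.6 − 0.2x_B.
Similarly x_B = 28.3 − 0.2x_D.
Plugging x_B into D's best response: x_D = 29.6 − 0.2(28.3 − 0.2x_D) ⇒ 0.96x_D = 23.94, so x_D = 24.9375.
Then x_B = 28.3 − 0.2·24.9375 = 23.3125.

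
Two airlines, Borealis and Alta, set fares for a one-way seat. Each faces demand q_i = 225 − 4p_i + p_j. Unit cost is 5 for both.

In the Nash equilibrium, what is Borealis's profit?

3600

Borealis's profit: π = (p_{Borealis} − 5)(225 − 4p_{Borealis} + p_{Alta}).
∂π/∂p_{Borealis} = 245 − 8p_{Borealis} + p_{Alta} = 0 ⇒ p_{Borealis} = 30.625 + 0.125p_{Alta}.
Setting p_{Borealis} = p_{Alta} in the reaction function: p_{Borealis} = 30.625 + 0.125p_{Borealis}, so p_{Borealis} = 30.625 / 0.875 = 35.
q_{Borealis} = 225 − 4·35 + 35 = 120.
Profit = (35 − 5)·120 = 3600.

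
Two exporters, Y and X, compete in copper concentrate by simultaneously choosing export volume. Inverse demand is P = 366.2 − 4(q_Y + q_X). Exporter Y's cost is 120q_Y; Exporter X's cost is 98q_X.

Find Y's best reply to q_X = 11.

Exporter Y's profit: π = q_Y(366.2 − 4(q_Y + q_X)) − 120q_Y.
∂π/∂q_Y = 246.2 − 8q_Y − 4q_X = 0, so q_Y = 30.775 − 0.5q_X.
At q_X = 11: q_Y = 30.775 − 0.5·11 = 25.275.

25.275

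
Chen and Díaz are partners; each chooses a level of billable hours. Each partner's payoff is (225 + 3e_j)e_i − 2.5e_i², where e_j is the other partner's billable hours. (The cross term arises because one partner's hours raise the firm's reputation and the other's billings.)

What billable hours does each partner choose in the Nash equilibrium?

112.5

Chen's payoff is (225 + 3e_D)e_C − 2.5e_C².
∂π/∂e_C = 225 + 3e_D − 5e_C = 0, so e_C = 45 + 0.6e_D.
Setting e_C = e_D in the reaction function: e_C = 45 + 0.6e_C, so e_C = 45 / 0.4 = 112.5.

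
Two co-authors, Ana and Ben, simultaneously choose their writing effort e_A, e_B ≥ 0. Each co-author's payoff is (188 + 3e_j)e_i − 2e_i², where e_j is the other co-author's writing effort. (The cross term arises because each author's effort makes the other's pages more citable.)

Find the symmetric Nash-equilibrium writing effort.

188

Ana's payoff is (188 + 3e_B)e_A − 2e_A².
∂π/∂e_A = 188 + 3e_B − 4e_A = 0, so e_A = 47 + 0.75e_B.
By symmetry e_B = e_A; substituting into the reaction function, 0.25e_A = 47 and e_A = 188.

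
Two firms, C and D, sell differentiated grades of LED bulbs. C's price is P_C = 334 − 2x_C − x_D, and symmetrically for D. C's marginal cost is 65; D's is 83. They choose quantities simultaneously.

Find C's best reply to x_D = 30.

59.75

Firm C's profit: π = x_C(334 − 2x_C − x_D) − 65x_C.
∂π/∂x_C = 269 − 4x_C − x_D = 0 ⇒ x_C = 67.25 − 0.25x_D.
At x_D = 30: x_C = 67.25 − 0.25·30 = 59.75.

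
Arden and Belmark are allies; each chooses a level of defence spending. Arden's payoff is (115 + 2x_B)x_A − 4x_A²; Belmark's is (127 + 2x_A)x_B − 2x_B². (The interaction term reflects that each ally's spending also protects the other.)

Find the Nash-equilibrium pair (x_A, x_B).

25.5, 44.5

Expanding Arden's payoff: 115x_A + 2x_Bx_A − 4x_A².
∂π/∂x_A = 115 + 2x_B − 8x_A = 0, so x_A = 14.375 + 0.25x_B.
Likewise for Belmark: x_B = 31.75 + 0.5x_A.
Substituting the second reaction function into the first: x_A = 14.375 + 0.25(31.75 + 0.5x_A), which gives 0.875x_A = 22.3125 ⇒ x_A = 25.5.
Then x_B = 31.75 + 0.5·25.5 = 44.5.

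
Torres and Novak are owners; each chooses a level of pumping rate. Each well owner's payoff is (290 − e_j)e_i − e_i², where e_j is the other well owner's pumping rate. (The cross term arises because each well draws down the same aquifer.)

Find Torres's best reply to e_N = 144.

Torres's payoff is (290 − e_N)e_T − e_T².
∂π/∂e_T = 290 − e_N − 2e_T = 0, so e_T = 145 − 0.5e_N.
At e_N = 144: e_T = 145 − 0.5·144 = 73.

73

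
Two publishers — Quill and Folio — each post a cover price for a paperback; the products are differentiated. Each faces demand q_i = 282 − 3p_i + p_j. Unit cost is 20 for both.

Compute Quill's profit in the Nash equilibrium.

7027.68

Quill's profit: π = (p_{Quill} − 20)(282 − 3p_{Quill} + p_{Folio}).
∂π/∂p_{Quill} = 342 − 6p_{Quill} + p_{Folio} = 0 ⇒ p_{Quill} = 57 + (1/6)p_{Folio}.
Setting p_{Quill} = p_{Folio} in the reaction function: p_{Quill} = 57 + (1/6)p_{Quill}, so p_{Quill} = 57 / (5/6) = 68.4.
q_{Quill} = 282 − 3·68.4 + 68.4 = 145.2.
Profit = (68.4 − 20)·145.2 = 7027.68.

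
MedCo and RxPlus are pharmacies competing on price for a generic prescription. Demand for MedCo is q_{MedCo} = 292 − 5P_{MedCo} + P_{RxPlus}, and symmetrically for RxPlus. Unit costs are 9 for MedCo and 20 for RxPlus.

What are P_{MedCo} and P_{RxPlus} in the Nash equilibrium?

MedCo's profit: π = (P_{MedCo} − 9)(292 − 5P_{MedCo} + P_{RxPlus}).
∂π/∂P_{MedCo} = 337 − 10P_{MedCo} + P_{RxPlus} = 0 ⇒ P_{MedCo} = 33.7 + 0.1P_{RxPlus}.
Similarly P_{RxPlus} = 39.2 + 0.1P_{MedCo}.
Solving the two reaction functions simultaneously: (1 − (0.1)(0.1))P_{MedCo} = 33.7 + 0.1·39.2, so 0.99P_{MedCo} = 37.62 and P_{MedCo} = 38.
Then P_{RxPlus} = 39.2 + 0.1·38 = 43.

38, 43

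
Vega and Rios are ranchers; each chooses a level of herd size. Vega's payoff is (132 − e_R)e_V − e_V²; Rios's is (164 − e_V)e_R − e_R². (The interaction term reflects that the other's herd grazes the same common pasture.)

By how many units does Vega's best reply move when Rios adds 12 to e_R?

Expanding Vega's payoff: 132e_V − e_Re_V − e_V².
∂π/∂e_V = 132 − e_R − 2e_V = 0, so e_V = 66 − 0.5e_R.
The reaction-function slope is −0.5, so a 12-unit rise in e_R moves e_V by −0.5 × 12 = −6. Vega's best response falls — the actions are strategic substitutes.

-6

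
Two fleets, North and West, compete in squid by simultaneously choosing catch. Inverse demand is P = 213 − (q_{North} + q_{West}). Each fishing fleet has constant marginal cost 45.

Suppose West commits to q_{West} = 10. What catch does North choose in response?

Fishing fleet North's profit: π = q_{North}(213 − (q_{North} + q_{West})) − 45q_{North}.
∂π/∂q_{North} = 168 − 2q_{North} − q_{West} = 0, so q_{North} = 84 − 0.5q_{West}.
At q_{West} = 10: q_{North} = 84 − 0.5·10 = 79.

79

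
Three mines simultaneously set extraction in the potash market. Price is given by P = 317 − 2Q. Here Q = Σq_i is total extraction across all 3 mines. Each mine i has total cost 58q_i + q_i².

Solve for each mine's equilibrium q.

A representative mine's profit is π_i = q_i(317 − 2Q) − 58q_i − q_i², with Q = q_i + Σ_{j≠i} q_j.
First-order condition: 259 − 6q_i − 2Σ_{j≠i} q_j = 0.
With identical mines, set every q_j = q: then 259 − 6q − 4q = 0, i.e. q = 259/10 = 25.9.

25.9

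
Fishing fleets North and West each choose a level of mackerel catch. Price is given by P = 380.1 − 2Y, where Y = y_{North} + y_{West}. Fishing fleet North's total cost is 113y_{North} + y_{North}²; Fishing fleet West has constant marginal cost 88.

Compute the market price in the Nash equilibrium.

209.84

Fishing fleet North's profit: π = y_{North}(380.1 − 2(y_{North} + y_{West})) − 113y_{North} − y_{North}².
∂π/∂y_{North} = 267.1 − 6y_{North} − 2y_{West} = 0, so y_{North} = 2671/60 − (1/3)y_{West}.
For West: ∂π/∂y_{West} = 292.1 − 4y_{West} − 2y_{North} = 0 ⇒ y_{West} = 73.025 − 0.5y_{North}.
Plugging y_{West} into North's best response: y_{North} = 2671/60 − (1/3)(73.025 − 0.5y_{North}) ⇒ (5/6)y_{North} = 20.175, so y_{North} = 24.21.
Then y_{West} = 73.025 − 0.5·24.21 = 60.92.
Equilibrium price: P = 380.1 − 2·85.13 = 209.84.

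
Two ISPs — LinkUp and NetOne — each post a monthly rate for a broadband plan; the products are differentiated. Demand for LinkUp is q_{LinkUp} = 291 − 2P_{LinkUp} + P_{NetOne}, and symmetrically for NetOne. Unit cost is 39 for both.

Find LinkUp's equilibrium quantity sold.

LinkUp's profit: π = (P_{LinkUp} − 39)(291 − 2P_{LinkUp} + P_{NetOne}).
∂π/∂P_{LinkUp} = 369 − 4P_{LinkUp} + P_{NetOne} = 0 ⇒ P_{LinkUp} = 92.25 + 0.25P_{NetOne}.
By symmetry P_{NetOne} = P_{LinkUp}; substituting into the reaction function, 0.75P_{LinkUp} = 92.25 and P_{LinkUp} = 123.
q_{LinkUp} = 291 − 2·123 + 123 = 168.

168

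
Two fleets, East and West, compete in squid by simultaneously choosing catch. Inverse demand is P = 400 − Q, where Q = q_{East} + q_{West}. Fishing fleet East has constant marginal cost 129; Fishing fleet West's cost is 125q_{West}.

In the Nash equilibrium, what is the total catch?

Fishing fleet East's profit: π = q_{East}(400 − (q_{East} + q_{West})) − 129q_{East}.
∂π/∂q_{East} = 271 − 2q_{East} − q_{West} = 0, so q_{East} = 135.5 − 0.5q_{West}.
By the same steps for West: q_{West} = 137.5 − 0.5q_{East}.
Substituting the second reaction function into the first: q_{East} = 135.5 − 0.5(137.5 − 0.5q_{East}), which gives 0.75q_{East} = 66.75 ⇒ q_{East} = 89.
Then q_{West} = 137.5 − 0.5·89 = 93.
Total catch: 89 + 93 = 182.

182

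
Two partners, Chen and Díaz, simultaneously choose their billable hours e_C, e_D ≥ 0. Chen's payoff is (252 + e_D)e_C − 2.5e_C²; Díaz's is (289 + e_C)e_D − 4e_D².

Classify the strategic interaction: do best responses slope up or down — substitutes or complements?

Expanding Chen's payoff: 252e_C + e_De_C − 2.5e_C².
∂π/∂e_C = 252 + e_D − 5e_C = 0, so e_C = 50.4 + 0.2e_D.
The best-response slope de_C/de_D = 0.2 > 0: the reaction function is upward-sloping, so the choices are strategic complements.

strategic complements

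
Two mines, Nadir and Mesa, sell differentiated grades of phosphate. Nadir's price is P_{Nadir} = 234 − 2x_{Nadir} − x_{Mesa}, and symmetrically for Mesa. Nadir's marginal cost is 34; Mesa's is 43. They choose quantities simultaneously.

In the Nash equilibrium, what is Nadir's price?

115.2

Mine Nadir's profit: π = x_{Nadir}(234 − 2x_{Nadir} − x_{Mesa}) − 34x_{Nadir}.
∂π/∂x_{Nadir} = 200 − 4x_{Nadir} − x_{Mesa} = 0 ⇒ x_{Nadir} = 50 − 0.25x_{Mesa}.
Similarly x_{Mesa} = 47.75 − 0.25x_{Nadir}.
Substituting the second reaction function into the first: x_{Nadir} = 50 − 0.25(47.75 − 0.25x_{Nadir}), which gives 0.9375x_{Nadir} = 38.0625 ⇒ x_{Nadir} = 40.6.
Then x_{Mesa} = 47.75 − 0.25·40.6 = 37.6.
P_{Nadir} = 234 − 2·40.6 − 37.6 = 115.2.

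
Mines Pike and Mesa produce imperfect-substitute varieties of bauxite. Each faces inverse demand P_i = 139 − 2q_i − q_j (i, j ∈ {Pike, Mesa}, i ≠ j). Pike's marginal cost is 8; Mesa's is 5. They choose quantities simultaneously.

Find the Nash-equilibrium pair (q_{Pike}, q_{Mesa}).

Mine Pike's profit: π = q_{Pike}(139 − 2q_{Pike} − q_{Mesa}) − 8q_{Pike}.
∂π/∂q_{Pike} = 131 − 4q_{Pike} − q_{Mesa} = 0 ⇒ q_{Pike} = 32.75 − 0.25q_{Mesa}.
Similarly q_{Mesa} = 33.5 − 0.25q_{Pike}.
Solving the two reaction functions simultaneously: (1 − (−0.25)(−0.25))q_{Pike} = 32.75 − 0.25·33.5, so 0.9375q_{Pike} = 24.375 and q_{Pike} = 26.
Then q_{Mesa} = 33.5 − 0.25·26 = 27.

26, 27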